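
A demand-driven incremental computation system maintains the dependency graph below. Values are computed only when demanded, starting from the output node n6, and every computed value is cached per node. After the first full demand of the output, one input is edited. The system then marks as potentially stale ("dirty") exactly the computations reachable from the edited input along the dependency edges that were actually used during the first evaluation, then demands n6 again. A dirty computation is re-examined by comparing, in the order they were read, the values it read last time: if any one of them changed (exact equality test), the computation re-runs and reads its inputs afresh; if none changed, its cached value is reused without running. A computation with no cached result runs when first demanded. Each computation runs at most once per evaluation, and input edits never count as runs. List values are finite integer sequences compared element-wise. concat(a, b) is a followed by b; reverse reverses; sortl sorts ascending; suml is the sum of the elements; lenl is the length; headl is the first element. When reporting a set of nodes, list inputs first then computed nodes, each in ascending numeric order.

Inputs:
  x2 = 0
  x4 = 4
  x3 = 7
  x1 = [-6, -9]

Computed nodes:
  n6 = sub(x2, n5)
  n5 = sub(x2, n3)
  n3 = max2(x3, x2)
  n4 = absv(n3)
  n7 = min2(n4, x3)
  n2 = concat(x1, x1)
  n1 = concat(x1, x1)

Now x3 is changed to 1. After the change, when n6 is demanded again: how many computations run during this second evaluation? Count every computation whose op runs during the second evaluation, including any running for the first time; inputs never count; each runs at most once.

First evaluation (everything demanded from the output):
  n3 = max2(7, 0) = 7
  n5 = sub(0, 7) = -7
  n6 = sub(0, -7) = 7

Propagation after the edit:
  n3: runs — x3 7->1; result 1.
  n5: runs — n3 7->1; result -1.
  n6: runs — n5 -7->-1; result 1.

Computations that run: n3, n5, n6 — 3 in total.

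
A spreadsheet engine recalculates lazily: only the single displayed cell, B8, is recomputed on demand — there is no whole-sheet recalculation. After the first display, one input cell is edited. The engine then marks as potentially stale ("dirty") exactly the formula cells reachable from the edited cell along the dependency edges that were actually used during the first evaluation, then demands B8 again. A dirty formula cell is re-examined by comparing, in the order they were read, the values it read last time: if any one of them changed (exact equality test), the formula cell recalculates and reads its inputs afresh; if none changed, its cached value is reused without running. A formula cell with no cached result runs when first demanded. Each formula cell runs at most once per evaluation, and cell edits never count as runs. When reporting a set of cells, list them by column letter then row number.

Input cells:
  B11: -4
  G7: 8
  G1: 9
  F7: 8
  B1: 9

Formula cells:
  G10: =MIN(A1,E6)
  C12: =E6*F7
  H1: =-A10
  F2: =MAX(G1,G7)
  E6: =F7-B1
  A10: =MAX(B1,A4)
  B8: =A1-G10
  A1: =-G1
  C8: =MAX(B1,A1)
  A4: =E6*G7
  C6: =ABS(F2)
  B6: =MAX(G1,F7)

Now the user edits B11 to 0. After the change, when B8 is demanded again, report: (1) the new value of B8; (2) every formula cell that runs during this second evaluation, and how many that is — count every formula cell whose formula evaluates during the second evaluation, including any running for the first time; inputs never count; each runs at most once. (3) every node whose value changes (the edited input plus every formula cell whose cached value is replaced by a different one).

New value of B8: 0.
Formula cells that run: none — 0 in total.
Values that change: B11.
Key observation: B11 is never demanded by the output, so the edit triggers no recomputation at all.

First evaluation (everything demanded from the output):
  A1 = -(9) = -9
  E6 = 8 - 9 = -1
  G10 = MIN(-9, -1) = -9
  B8 = -9 - -9 = 0

Propagation after the edit:
  B11 feeds no computation that the output demands — nothing is marked dirty and nothing runs.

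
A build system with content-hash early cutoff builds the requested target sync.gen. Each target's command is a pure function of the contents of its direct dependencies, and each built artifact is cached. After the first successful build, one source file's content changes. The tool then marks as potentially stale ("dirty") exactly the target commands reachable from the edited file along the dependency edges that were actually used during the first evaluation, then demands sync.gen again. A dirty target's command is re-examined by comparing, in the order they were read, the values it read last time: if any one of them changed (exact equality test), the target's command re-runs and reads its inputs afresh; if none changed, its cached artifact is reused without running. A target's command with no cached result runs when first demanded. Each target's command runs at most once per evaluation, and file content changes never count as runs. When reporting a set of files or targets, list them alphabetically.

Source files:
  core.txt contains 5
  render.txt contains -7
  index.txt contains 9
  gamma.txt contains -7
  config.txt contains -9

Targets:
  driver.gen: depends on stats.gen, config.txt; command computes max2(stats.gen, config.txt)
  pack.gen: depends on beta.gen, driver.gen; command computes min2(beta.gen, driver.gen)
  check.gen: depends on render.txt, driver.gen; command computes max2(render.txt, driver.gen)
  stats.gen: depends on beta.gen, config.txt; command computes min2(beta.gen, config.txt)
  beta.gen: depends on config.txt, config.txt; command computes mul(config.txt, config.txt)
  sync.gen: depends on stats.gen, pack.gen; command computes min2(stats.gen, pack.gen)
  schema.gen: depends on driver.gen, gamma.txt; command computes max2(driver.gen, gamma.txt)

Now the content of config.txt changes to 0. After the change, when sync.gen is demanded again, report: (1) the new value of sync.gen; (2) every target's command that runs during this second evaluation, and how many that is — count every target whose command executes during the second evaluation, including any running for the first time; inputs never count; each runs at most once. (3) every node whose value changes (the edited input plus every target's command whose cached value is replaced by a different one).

First evaluation (everything demanded from the output):
  beta.gen = mul(-9, -9) = 81
  stats.gen = min2(81, -9) = -9
  driver.gen = max2(-9, -9) = -9
  pack.gen = min2(81, -9) = -9
  sync.gen = min2(-9, -9) = -9

Propagation after the edit:
  beta.gen: runs — config.txt -9->0; config.txt -9->0; result 0.
  stats.gen: runs — beta.gen 81->0; config.txt -9->0; result 0.
  driver.gen: runs — stats.gen -9->0; config.txt -9->0; result 0.
  pack.gen: runs — beta.gen 81->0; driver.gen -9->0; result 0.
  sync.gen: runs — stats.gen -9->0; pack.gen -9->0; result 0.

New value of sync.gen: 0.
Target commands that run: beta.gen, driver.gen, pack.gen, stats.gen, sync.gen — 5 in total.
Values that change: beta.gen, config.txt, driver.gen, pack.gen, stats.gen, sync.gen.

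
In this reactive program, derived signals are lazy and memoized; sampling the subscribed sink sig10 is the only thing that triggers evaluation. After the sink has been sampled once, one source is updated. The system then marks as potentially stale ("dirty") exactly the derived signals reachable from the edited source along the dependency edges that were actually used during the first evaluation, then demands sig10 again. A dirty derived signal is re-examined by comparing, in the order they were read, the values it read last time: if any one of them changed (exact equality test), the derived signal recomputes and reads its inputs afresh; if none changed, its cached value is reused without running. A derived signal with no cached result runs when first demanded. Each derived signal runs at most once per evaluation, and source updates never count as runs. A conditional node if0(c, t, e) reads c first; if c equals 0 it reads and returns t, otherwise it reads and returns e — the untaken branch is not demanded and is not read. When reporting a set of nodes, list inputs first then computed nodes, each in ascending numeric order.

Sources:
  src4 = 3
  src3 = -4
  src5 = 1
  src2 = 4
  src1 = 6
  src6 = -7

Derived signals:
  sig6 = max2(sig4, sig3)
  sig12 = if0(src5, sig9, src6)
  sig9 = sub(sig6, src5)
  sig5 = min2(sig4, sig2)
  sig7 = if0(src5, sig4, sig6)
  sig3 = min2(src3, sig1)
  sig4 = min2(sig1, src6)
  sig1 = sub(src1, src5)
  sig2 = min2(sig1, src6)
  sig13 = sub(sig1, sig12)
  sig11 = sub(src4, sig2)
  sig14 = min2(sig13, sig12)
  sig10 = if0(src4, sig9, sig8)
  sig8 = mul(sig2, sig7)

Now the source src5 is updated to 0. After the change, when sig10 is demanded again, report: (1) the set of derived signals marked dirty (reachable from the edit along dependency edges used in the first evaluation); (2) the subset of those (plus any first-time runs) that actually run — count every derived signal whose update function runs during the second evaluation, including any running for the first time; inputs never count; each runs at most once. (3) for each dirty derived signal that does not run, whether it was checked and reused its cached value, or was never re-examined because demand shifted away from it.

The edit dirties: sig1, sig2, sig3, sig4, sig6, sig7, sig8, sig10.
6 derived signals run: sig1, sig2, sig4, sig7, sig8, sig10.
Unvisited dirty nodes (no longer demanded): sig3, sig6.
Note the branch switch — demand abandons sig3, sig6, which are never re-examined.

First demand of the output computes:
  sig1 = sub(6, 1) = 5
  sig2 = min2(5, -7) = -7
  sig3 = min2(-4, 5) = -4
  sig4 = min2(5, -7) = -7
  sig6 = max2(-7, -4) = -4
  sig7 = if0(src5=1 -> else branch sig6) = -4
  sig8 = mul(-7, -4) = 28
  sig10 = if0(src4=3 -> else branch sig8) = 28

After the edit, cleaning proceeds:
  sig1: a read changed (src5 1->0) — executes, giving 6.
  sig2: a read changed (sig1 5->6) — executes, giving -7 — identical to its old value.
  sig3: stays stale; no demand reaches it after the flip.
  sig4: a read changed (sig1 5->6) — executes, giving -7 — identical to its old value.
  sig6: stays stale; no demand reaches it after the flip.
  sig7: a read changed (src5 1->0) — executes, giving -7.
  sig8: a read changed (sig7 -4->-7) — executes, giving 49.
  sig10: a read changed (sig8 28->49) — executes, giving 49.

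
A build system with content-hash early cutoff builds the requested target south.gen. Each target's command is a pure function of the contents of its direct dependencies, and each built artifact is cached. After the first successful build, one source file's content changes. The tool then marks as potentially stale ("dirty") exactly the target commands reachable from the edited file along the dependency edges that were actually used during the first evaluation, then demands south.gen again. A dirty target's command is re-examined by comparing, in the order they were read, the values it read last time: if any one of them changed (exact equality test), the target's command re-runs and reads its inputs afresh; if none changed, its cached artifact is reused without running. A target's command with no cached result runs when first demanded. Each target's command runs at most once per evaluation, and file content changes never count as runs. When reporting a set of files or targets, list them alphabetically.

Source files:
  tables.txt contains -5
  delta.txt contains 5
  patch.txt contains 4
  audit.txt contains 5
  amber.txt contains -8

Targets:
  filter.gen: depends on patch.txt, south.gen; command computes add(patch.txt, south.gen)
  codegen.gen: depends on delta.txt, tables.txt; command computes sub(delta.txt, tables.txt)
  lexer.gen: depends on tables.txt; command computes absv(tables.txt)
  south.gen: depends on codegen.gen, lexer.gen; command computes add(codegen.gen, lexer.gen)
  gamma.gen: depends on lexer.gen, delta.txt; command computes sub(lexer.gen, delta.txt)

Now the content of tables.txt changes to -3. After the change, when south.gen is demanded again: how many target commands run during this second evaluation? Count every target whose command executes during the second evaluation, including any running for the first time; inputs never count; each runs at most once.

First evaluation (everything demanded from the output):
  codegen.gen = sub(5, -5) = 10
  lexer.gen = absv(-5) = 5
  south.gen = add(10, 5) = 15

Propagation after the edit:
  codegen.gen: runs — tables.txt -5->-3; result 8.
  lexer.gen: runs — tables.txt -5->-3; result 3.
  south.gen: runs — codegen.gen 10->8; lexer.gen 5->3; result 11.

Target commands that run: codegen.gen, lexer.gen, south.gen — 3 in total.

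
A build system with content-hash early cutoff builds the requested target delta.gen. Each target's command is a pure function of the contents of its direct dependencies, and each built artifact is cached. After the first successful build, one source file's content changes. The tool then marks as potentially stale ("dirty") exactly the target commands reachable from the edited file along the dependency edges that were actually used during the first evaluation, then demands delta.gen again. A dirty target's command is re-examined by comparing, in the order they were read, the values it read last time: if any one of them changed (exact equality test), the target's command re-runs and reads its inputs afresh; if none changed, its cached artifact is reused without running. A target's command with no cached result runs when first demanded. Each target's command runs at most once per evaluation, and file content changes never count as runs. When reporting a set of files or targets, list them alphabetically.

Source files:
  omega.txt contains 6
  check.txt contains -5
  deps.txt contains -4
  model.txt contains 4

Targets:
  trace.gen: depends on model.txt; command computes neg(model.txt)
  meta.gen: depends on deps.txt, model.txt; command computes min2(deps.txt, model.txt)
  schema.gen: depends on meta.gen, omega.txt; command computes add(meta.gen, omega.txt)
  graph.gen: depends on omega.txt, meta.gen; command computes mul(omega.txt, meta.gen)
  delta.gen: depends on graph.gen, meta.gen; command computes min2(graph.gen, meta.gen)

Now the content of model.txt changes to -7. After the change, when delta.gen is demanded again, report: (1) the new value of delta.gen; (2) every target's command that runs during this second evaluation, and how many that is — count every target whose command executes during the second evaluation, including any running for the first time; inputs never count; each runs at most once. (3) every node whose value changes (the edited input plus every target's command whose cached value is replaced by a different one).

First evaluation (everything demanded from the output):
  meta.gen = min2(-4, 4) = -4
  graph.gen = mul(6, -4) = -24
  delta.gen = min2(-24, -4) = -24

Propagation after the edit:
  meta.gen: runs — model.txt 4->-7; result -7.
  graph.gen: runs — meta.gen -4->-7; result -42.
  delta.gen: runs — graph.gen -24->-42; meta.gen -4->-7; result -42.

New value of delta.gen: -42.
Target commands that run: delta.gen, graph.gen, meta.gen — 3 in total.
Values that change: delta.gen, graph.gen, meta.gen, model.txt.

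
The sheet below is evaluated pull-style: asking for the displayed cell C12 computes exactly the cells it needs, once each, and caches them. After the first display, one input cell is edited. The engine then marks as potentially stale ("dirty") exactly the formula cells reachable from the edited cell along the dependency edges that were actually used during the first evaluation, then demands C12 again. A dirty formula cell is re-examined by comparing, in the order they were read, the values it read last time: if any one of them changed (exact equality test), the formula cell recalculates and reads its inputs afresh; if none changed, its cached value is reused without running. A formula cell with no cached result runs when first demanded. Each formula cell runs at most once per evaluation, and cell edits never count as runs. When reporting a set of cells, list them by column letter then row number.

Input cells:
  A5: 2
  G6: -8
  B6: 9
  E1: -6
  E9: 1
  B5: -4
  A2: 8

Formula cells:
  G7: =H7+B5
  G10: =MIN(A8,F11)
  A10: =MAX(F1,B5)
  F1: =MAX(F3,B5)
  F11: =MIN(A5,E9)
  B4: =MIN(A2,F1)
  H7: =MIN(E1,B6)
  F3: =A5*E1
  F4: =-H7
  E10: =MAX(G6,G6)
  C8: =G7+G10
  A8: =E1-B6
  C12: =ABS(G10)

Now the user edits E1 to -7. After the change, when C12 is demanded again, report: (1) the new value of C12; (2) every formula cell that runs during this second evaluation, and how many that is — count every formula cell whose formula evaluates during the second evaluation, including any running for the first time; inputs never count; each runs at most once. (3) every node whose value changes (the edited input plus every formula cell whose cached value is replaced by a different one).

Demanding C12 again yields 16.
3 formula cells run: A8, C12, G10.
The nodes whose values change: A8, C12, E1, G10.

First demand of the output computes:
  A8 = -6 - 9 = -15
  F11 = MIN(2, 1) = 1
  G10 = MIN(-15, 1) = -15
  C12 = ABS(-15) = 15

After the edit, cleaning proceeds:
  A8: a read changed (E1 -6->-7) — executes, giving -16.
  G10: a read changed (A8 -15->-16) — executes, giving -16.
  C12: a read changed (G10 -15->-16) — executes, giving 16.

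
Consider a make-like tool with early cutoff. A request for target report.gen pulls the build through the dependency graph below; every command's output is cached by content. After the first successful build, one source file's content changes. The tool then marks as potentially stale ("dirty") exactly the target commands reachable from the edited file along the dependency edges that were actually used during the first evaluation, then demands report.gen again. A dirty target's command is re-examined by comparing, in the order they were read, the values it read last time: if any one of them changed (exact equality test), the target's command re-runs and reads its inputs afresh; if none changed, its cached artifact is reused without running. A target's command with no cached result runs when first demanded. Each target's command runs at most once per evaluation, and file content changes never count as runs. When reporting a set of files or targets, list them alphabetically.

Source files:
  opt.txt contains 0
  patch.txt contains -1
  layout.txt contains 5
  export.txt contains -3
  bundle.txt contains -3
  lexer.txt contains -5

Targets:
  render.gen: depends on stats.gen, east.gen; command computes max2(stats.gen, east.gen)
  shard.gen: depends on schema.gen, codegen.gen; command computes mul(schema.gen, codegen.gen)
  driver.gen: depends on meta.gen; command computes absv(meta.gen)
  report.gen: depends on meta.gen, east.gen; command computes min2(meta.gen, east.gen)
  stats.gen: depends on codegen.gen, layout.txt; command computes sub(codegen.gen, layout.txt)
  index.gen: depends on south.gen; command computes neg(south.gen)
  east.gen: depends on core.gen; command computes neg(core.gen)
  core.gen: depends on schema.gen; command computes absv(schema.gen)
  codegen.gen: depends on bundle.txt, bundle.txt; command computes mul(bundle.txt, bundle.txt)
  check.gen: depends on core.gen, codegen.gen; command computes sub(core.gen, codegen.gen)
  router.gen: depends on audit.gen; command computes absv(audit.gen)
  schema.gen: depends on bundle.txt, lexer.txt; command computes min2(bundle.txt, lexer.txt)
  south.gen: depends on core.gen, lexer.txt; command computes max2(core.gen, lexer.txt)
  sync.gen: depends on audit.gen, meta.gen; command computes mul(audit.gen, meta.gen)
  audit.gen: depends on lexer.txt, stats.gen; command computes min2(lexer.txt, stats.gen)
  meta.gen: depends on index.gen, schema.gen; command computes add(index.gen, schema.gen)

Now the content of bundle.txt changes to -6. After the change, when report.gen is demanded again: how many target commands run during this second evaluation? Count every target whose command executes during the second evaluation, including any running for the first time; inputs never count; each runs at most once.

First demand of the output computes:
  schema.gen = min2(-3, -5) = -5
  core.gen = absv(-5) = 5
  east.gen = neg(5) = -5
  south.gen = max2(5, -5) = 5
  index.gen = neg(5) = -5
  meta.gen = add(-5, -5) = -10
  report.gen = min2(-10, -5) = -10

After the edit, cleaning proceeds:
  schema.gen: a read changed (bundle.txt -3->-6) — executes, giving -6.
  core.gen: a read changed (schema.gen -5->-6) — executes, giving 6.
  east.gen: a read changed (core.gen 5->6) — executes, giving -6.
  south.gen: a read changed (core.gen 5->6) — executes, giving 6.
  index.gen: a read changed (south.gen 5->6) — executes, giving -6.
  meta.gen: a read changed (index.gen -5->-6; schema.gen -5->-6) — executes, giving -12.
  report.gen: a read changed (meta.gen -10->-12; east.gen -5->-6) — executes, giving -12.

7 target commands run: core.gen, east.gen, index.gen, meta.gen, report.gen, schema.gen, south.gen.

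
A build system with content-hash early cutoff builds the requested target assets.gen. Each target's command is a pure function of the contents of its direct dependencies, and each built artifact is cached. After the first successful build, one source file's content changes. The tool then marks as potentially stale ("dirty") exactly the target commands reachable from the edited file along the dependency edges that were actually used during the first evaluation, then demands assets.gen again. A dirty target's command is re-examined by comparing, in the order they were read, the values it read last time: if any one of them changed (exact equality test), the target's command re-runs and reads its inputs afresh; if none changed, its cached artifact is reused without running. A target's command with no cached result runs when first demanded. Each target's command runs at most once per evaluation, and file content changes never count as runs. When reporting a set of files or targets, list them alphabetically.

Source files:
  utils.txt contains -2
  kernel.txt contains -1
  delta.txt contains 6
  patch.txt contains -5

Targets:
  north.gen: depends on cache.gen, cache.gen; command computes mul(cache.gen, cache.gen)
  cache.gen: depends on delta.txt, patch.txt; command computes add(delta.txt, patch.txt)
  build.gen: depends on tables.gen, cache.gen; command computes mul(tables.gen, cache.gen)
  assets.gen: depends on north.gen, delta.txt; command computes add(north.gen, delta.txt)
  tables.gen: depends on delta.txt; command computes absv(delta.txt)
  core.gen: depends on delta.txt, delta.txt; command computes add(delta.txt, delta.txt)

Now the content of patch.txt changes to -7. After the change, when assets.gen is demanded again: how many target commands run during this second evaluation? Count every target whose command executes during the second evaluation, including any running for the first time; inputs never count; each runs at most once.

First evaluation (everything demanded from the output):
  cache.gen = add(6, -5) = 1
  north.gen = mul(1, 1) = 1
  assets.gen = add(1, 6) = 7

Propagation after the edit:
  cache.gen: runs — patch.txt -5->-7; result -1.
  north.gen: runs — cache.gen 1->-1; cache.gen 1->-1; result 1 (same value as before).
  assets.gen: checked — values it read are unchanged (north.gen unchanged, delta.txt unchanged); reused cached 7 without running.

Key observation: the change is absorbed at north.gen — it re-runs but produces the same value, and the output's value is unchanged.

Target commands that run: cache.gen, north.gen — 2 in total.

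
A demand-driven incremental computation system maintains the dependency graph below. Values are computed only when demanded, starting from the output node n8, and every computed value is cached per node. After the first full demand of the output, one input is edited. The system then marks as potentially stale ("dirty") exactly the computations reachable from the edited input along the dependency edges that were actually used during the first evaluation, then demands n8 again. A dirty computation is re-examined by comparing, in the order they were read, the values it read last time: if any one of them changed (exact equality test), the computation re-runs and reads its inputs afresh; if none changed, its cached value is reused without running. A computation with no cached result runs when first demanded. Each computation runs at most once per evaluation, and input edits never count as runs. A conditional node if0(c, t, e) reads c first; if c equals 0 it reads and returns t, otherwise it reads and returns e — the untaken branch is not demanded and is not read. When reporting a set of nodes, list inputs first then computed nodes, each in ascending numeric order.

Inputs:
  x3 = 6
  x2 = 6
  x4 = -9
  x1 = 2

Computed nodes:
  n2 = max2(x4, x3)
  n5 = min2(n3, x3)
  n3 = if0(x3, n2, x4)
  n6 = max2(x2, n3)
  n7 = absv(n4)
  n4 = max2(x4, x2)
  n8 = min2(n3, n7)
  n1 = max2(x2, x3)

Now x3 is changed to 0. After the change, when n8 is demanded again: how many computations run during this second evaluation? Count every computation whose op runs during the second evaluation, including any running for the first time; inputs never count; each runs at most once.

Computations that run: n2, n3, n8 — 3 in total.
Key observation: a condition flipped, so demand reaches new nodes — n2 runs for the first time.

First evaluation (everything demanded from the output):
  n3 = if0(x3=6 -> else branch x4) = -9
  n4 = max2(-9, 6) = 6
  n7 = absv(6) = 6
  n8 = min2(-9, 6) = -9

Propagation after the edit:
  n2: demanded for the first time — runs, produces 0.
  n3: runs — x3 6->0; result 0.
  n8: runs — n3 -9->0; result 0.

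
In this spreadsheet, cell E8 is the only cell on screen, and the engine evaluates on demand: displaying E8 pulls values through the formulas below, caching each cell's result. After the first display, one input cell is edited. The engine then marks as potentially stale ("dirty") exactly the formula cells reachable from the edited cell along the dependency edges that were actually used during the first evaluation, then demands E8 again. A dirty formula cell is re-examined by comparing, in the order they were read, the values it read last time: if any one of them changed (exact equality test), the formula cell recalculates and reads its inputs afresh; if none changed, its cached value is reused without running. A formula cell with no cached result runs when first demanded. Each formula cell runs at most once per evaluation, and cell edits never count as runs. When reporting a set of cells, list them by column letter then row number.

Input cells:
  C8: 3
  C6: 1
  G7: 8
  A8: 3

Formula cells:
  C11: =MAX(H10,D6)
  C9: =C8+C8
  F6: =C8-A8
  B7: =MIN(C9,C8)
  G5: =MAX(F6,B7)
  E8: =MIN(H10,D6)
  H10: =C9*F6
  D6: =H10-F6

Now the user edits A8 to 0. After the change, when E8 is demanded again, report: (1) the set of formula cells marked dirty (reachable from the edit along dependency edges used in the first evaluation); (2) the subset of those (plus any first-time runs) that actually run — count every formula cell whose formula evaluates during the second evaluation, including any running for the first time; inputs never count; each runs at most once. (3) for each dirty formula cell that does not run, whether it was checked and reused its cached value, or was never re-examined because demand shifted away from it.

Dirty set: D6, E8, F6, H10.
Run set: D6, E8, F6, H10 (4 run).
All dirty formula cells ended up running.

Initial pass — values computed on the first demand:
  C9 = 3 + 3 = 6
  F6 = 3 - 3 = 0
  H10 = 6 * 0 = 0
  D6 = 0 - 0 = 0
  E8 = MIN(0, 0) = 0

Second demand — change propagation:
  F6: re-runs because A8 3->0; new result 3.
  H10: re-runs because F6 0->3; new result 18.
  D6: re-runs because H10 0->18; F6 0->3; new result 15.
  E8: re-runs because H10 0->18; D6 0->15; new result 15.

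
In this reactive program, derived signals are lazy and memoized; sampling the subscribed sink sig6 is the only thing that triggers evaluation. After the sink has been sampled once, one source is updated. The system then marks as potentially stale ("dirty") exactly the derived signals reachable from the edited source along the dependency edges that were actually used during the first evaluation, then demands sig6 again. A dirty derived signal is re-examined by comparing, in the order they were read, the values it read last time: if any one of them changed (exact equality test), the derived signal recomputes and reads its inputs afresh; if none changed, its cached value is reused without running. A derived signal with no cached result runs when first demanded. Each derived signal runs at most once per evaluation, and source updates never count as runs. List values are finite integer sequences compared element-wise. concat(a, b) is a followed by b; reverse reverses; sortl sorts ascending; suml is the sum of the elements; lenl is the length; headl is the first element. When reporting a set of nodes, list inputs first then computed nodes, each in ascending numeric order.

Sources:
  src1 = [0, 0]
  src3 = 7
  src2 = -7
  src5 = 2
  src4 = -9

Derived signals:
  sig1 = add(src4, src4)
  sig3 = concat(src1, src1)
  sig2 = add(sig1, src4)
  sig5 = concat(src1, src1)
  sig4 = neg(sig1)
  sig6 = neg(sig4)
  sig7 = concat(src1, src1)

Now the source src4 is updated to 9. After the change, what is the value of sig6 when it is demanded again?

Demanding sig6 again yields 18.

First demand of the output computes:
  sig1 = add(-9, -9) = -18
  sig4 = neg(-18) = 18
  sig6 = neg(18) = -18

After the edit, cleaning proceeds:
  sig1: a read changed (src4 -9->9; src4 -9->9) — executes, giving 18.
  sig4: a read changed (sig1 -18->18) — executes, giving -18.
  sig6: a read changed (sig4 18->-18) — executes, giving 18.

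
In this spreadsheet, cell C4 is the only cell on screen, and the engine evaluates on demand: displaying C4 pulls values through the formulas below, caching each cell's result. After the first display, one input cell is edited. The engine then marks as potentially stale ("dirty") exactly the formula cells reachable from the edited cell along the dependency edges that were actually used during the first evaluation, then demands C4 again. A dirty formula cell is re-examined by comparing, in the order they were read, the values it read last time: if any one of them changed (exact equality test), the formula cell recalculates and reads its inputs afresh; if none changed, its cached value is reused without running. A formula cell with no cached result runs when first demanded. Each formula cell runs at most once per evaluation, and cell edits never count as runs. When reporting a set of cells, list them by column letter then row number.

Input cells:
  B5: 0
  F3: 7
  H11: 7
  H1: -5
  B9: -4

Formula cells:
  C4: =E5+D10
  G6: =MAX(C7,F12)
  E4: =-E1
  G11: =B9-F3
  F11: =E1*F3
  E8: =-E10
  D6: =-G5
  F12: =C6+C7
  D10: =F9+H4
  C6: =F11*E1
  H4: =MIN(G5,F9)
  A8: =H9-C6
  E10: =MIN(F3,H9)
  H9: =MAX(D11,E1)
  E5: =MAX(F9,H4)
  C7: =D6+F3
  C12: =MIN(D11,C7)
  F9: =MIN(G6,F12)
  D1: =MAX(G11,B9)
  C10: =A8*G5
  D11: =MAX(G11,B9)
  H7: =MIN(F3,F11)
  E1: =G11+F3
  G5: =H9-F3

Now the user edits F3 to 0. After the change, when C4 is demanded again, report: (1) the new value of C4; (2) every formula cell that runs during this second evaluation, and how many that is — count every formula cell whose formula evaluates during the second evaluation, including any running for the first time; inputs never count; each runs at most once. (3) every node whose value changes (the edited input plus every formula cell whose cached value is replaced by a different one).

Initial pass — values computed on the first demand:
  G11 = -4 - 7 = -11
  D11 = MAX(-11, -4) = -4
  E1 = -11 + 7 = -4
  F11 = -4 * 7 = -28
  C6 = -28 * -4 = 112
  H9 = MAX(-4, -4) = -4
  G5 = -4 - 7 = -11
  D6 = -(-11) = 11
  C7 = 11 + 7 = 18
  F12 = 112 + 18 = 130
  G6 = MAX(18, 130) = 130
  F9 = MIN(130, 130) = 130
  H4 = MIN(-11, 130) = -11
  D10 = 130 + -11 = 119
  E5 = MAX(130, -11) = 130
  C4 = 130 + 119 = 249

Second demand — change propagation:
  G11: re-runs because F3 7->0; new result -4.
  D11: re-runs because G11 -11->-4; new result -4 (unchanged).
  E1: re-runs because G11 -11->-4; F3 7->0; new result -4 (unchanged).
  F11: re-runs because F3 7->0; new result 0.
  C6: re-runs because F11 -28->0; new result 0.
  H9: re-examined; everything it read last time is the same (D11 unchanged, E1 unchanged) — cache -4 kept, no run.
  G5: re-runs because F3 7->0; new result -4.
  D6: re-runs because G5 -11->-4; new result 4.
  C7: re-runs because D6 11->4; F3 7->0; new result 4.
  F12: re-runs because C6 112->0; C7 18->4; new result 4.
  G6: re-runs because C7 18->4; F12 130->4; new result 4.
  F9: re-runs because G6 130->4; F12 130->4; new result 4.
  H4: re-runs because G5 -11->-4; F9 130->4; new result -4.
  D10: re-runs because F9 130->4; H4 -11->-4; new result 0.
  E5: re-runs because F9 130->4; H4 -11->-4; new result 4.
  C4: re-runs because E5 130->4; D10 119->0; new result 4.

The important point: at H9 every value read last time is unchanged, so the dirty flag clears without a run.

C4 now evaluates to 4.
Run set: C4, C6, C7, D6, D10, D11, E1, E5, F9, F11, F12, G5, G6, G11, H4 (15 run).
Changed values: C4, C6, C7, D6, D10, E5, F3, F9, F11, F12, G5, G6, G11, H4.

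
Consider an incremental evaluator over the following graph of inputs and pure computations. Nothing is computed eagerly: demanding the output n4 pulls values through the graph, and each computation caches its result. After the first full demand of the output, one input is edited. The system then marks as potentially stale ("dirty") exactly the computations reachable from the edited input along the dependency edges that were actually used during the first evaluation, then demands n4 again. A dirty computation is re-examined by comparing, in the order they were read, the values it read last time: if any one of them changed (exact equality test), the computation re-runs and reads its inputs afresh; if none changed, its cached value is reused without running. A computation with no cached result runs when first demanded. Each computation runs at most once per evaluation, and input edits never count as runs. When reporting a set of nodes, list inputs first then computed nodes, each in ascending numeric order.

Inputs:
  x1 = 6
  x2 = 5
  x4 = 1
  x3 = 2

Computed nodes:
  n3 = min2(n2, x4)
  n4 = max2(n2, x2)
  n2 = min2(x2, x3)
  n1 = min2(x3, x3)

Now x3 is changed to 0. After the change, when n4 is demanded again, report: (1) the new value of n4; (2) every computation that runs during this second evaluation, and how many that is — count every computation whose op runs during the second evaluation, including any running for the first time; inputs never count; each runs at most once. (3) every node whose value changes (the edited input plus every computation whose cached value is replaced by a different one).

n4 now evaluates to 5.
Run set: n2, n4 (2 run).
Changed values: x3, n2.

Initial pass — values computed on the first demand:
  n2 = min2(5, 2) = 2
  n4 = max2(2, 5) = 5

Second demand — change propagation:
  n2: re-runs because x3 2->0; new result 0.
  n4: re-runs because n2 2->0; new result 5 (unchanged).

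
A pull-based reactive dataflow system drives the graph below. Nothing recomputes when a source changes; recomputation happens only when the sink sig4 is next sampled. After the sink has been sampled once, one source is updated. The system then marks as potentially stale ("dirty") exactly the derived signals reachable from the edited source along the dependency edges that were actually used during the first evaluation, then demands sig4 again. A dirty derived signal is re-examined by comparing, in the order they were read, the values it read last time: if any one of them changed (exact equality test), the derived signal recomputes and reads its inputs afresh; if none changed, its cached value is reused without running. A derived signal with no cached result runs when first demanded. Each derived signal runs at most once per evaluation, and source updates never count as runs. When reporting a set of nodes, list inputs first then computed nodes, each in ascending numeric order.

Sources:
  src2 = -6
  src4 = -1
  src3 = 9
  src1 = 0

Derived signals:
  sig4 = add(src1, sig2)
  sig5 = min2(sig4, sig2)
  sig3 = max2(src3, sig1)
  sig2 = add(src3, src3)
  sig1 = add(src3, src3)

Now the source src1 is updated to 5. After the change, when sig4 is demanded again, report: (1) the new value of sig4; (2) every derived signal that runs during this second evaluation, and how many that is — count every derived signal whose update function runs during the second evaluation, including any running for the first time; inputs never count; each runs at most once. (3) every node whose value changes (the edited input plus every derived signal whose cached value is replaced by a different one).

First evaluation (everything demanded from the output):
  sig2 = add(9, 9) = 18
  sig4 = add(0, 18) = 18

Propagation after the edit:
  sig4: runs — src1 0->5; result 23.

New value of sig4: 23.
Derived signals that run: sig4 — 1 in total.
Values that change: src1, sig4.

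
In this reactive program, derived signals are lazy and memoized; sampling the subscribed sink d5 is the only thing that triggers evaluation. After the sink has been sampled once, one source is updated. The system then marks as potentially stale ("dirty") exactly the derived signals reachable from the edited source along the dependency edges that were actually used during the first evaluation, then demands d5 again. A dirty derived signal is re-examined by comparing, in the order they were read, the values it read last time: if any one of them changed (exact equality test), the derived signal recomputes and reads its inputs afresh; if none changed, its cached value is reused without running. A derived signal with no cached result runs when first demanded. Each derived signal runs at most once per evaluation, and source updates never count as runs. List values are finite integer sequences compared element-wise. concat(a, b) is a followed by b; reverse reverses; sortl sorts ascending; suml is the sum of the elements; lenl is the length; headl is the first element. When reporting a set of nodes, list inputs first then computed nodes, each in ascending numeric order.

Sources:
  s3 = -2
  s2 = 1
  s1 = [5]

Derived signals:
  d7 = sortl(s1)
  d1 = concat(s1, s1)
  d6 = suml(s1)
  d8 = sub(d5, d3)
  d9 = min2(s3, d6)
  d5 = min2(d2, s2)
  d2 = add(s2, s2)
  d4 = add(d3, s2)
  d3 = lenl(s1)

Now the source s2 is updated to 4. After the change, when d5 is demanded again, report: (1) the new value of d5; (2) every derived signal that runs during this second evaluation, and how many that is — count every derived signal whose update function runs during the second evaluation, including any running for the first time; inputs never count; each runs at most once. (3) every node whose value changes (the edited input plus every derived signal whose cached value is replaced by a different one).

Demanding d5 again yields 4.
2 derived signals run: d2, d5.
The nodes whose values change: s2, d2, d5.

First demand of the output computes:
  d2 = add(1, 1) = 2
  d5 = min2(2, 1) = 1

After the edit, cleaning proceeds:
  d2: a read changed (s2 1->4; s2 1->4) — executes, giving 8.
  d5: a read changed (d2 2->8; s2 1->4) — executes, giving 4.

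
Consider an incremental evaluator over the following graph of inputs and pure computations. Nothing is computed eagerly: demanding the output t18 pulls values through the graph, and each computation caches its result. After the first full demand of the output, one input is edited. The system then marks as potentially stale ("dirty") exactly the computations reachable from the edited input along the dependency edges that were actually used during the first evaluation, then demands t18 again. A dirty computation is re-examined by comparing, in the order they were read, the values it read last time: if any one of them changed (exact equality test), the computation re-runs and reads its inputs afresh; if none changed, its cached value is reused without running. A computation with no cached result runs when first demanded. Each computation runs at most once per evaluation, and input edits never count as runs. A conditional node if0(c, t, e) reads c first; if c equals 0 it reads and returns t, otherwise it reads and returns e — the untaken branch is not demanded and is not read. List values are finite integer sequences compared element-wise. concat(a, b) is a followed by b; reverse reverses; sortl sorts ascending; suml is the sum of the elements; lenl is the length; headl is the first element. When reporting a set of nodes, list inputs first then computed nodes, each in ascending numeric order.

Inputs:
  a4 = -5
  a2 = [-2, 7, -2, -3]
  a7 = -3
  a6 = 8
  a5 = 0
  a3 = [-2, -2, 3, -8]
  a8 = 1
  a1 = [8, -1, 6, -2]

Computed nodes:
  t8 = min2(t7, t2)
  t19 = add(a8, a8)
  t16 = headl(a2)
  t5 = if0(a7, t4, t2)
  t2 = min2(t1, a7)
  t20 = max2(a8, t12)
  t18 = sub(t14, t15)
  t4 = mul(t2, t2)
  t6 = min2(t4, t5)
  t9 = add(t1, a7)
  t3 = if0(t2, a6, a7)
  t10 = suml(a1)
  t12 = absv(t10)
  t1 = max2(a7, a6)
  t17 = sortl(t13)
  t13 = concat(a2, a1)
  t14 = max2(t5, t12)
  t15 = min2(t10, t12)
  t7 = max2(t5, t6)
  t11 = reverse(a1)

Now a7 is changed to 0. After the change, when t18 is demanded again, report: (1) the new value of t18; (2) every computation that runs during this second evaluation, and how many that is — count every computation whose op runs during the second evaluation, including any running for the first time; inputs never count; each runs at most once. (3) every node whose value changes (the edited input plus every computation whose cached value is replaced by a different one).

t18 now evaluates to 0.
Run set: t1, t2, t4, t5, t14 (5 run).
Changed values: a7, t2, t5.
The important point: the flipped condition pulls in fresh nodes; t4 runs for the first time.

Initial pass — values computed on the first demand:
  t1 = max2(-3, 8) = 8
  t2 = min2(8, -3) = -3
  t5 = if0(a7=-3 -> else branch t2) = -3
  t10 = suml([8, -1, 6, -2]) = 11
  t12 = absv(11) = 11
  t14 = max2(-3, 11) = 11
  t15 = min2(11, 11) = 11
  t18 = sub(11, 11) = 0

Second demand — change propagation:
  t1: re-runs because a7 -3->0; new result 8 (unchanged).
  t2: re-runs because a7 -3->0; new result 0.
  t4: newly demanded (no cache) — executes and yields 0.
  t5: re-runs because a7 -3->0; t2 -3->0; new result 0.
  t14: re-runs because t5 -3->0; new result 11 (unchanged).
  t18: re-examined; everything it read last time is the same (t14 unchanged, t15 unchanged) — cache 0 kept, no run.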